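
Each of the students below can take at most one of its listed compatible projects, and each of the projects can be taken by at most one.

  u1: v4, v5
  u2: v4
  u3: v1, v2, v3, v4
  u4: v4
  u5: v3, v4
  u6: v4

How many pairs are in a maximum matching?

4

Unit-capacity flow: source→left, listed edges, right→sink; max matching = max flow.
Augmenting path u1→v4 (+1); matched 1.
Augmenting path u3→v1 (+1); matched 2.
Augmenting path u5→v3 (+1); matched 3.
Augmenting path u2→v4→u1→v5 (+1); matched 4.
No augmenting path remains; maximum matching = 4.
König certificate: {u1, u3, u5, v4} is a vertex cover of size 4 (every listed pair touches it), so no matching can be larger.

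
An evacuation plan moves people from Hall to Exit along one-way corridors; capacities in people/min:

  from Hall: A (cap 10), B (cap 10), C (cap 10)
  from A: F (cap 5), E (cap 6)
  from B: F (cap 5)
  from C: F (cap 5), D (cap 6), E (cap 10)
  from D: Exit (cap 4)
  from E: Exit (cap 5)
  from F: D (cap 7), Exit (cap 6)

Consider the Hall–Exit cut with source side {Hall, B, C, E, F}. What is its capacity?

34

Edges leaving {Hall, B, C, E, F}: Hall→A (10), C→D (6), E→Exit (5), F→D (7), F→Exit (6).
Cut capacity = 10 + 6 + 5 + 7 + 6 = 34.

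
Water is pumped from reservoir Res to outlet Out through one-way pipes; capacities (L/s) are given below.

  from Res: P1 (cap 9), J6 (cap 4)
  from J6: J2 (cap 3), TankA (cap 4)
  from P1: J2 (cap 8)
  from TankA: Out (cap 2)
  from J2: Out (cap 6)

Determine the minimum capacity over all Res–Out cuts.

8

Augment Res→J6→TankA→Out: bottleneck 2, flow now 2.
Augment Res→J6→J2→Out: bottleneck 2, flow now 4.
Augment Res→P1→J2→Out: bottleneck 4, flow now 8.
No augmenting path remains; maximum flow = 8.
By max-flow min-cut, the minimum cut capacity equals the max flow.
In the residual graph, reachable from Res: {Res, J6, P1, TankA, J2}.
Min-cut edges: TankA→Out (2), J2→Out (6); capacity 2 + 6 = 8.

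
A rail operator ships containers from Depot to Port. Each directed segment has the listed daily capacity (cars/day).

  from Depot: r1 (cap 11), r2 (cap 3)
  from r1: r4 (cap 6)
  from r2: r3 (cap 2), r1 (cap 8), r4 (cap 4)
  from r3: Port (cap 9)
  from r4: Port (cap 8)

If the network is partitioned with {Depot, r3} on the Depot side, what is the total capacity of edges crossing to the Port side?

Edges leaving {Depot, r3}: Depot→r1 (11), Depot→r2 (3), r3→Port (9).
Cut capacity = 11 + 3 + 9 = 23.

23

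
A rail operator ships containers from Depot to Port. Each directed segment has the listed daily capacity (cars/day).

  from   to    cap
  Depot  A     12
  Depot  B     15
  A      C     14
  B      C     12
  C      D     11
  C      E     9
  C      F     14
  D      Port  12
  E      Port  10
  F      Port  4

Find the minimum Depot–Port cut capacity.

Augment Depot→A→C→D→Port: bottleneck 11, flow now 11.
Augment Depot→A→C→E→Port: bottleneck 1, flow now 12.
Augment Depot→B→C→E→Port: bottleneck 8, flow now 20.
Augment Depot→B→C→F→Port: bottleneck 4, flow now 24.
No augmenting path remains; maximum flow = 24.
By max-flow min-cut, the minimum cut capacity equals the max flow.
In the residual graph, reachable from Depot: {Depot, B}.
Min-cut edges: Depot→A (12), B→C (12); capacity 12 + 12 = 24.

24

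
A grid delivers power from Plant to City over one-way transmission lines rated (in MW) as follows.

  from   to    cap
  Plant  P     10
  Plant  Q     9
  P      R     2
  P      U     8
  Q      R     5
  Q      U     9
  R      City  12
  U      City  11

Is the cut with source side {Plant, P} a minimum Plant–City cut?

Given cut capacity: 9 + 2 + 8 = 19.
Augment Plant→P→R→City: bottleneck 2, flow now 2.
Augment Plant→P→U→City: bottleneck 8, flow now 10.
Augment Plant→Q→R→City: bottleneck 5, flow now 15.
Augment Plant→Q→U→City: bottleneck 3, flow now 18.
No augmenting path remains; maximum flow = 18.
In the residual graph, reachable from Plant: {Plant, P, Q, U}.
Min-cut edges: P→R (2), Q→R (5), U→City (11); capacity 2 + 5 + 11 = 18.
Cut capacity 19 exceeds the max flow 18, so it is not minimum.

No — its capacity is 19, but the minimum cut has capacity 18.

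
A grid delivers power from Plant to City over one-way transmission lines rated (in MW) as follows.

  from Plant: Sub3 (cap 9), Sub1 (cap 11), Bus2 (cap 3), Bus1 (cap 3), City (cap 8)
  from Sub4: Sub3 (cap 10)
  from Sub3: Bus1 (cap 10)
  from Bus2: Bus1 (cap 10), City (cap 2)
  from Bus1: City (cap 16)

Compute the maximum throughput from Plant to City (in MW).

Augment Plant→City: bottleneck 8, flow now 8.
Augment Plant→Bus2→City: bottleneck 2, flow now 10.
Augment Plant→Bus1→City: bottleneck 3, flow now 13.
Augment Plant→Sub3→Bus1→City: bottleneck 9, flow now 22.
Augment Plant→Bus2→Bus1→City: bottleneck 1, flow now 23.
No augmenting path remains; maximum flow = 23.
In the residual graph, reachable from Plant: {Plant, Sub1}.
Min-cut edges: Plant→Sub3 (9), Plant→Bus2 (3), Plant→Bus1 (3), Plant→City (8); capacity 9 + 3 + 3 + 8 = 23.
This cut is saturated, so no flow can exceed 23.

23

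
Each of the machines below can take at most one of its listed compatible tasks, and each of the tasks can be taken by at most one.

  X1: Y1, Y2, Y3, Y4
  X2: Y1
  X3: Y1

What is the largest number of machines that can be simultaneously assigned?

Unit-capacity flow: source→left, listed edges, right→sink; max matching = max flow.
Augmenting path X1→Y1 (+1); matched 1.
Augmenting path X2→Y1→X1→Y2 (+1); matched 2.
No augmenting path remains; maximum matching = 2.
König certificate: {X1, Y1} is a vertex cover of size 2 (every listed pair touches it), so no matching can be larger.

2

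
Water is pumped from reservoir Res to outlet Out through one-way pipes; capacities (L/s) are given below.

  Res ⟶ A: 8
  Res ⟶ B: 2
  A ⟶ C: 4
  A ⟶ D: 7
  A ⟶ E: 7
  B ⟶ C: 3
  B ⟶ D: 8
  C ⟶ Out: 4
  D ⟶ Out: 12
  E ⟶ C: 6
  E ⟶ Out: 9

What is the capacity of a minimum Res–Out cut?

Augment Res→A→C→Out: bottleneck 4, flow now 4.
Augment Res→A→D→Out: bottleneck 4, flow now 8.
Augment Res→B→D→Out: bottleneck 2, flow now 10.
No augmenting path remains; maximum flow = 10.
By max-flow min-cut, the minimum cut capacity equals the max flow.
In the residual graph, reachable from Res: {Res}.
Min-cut edges: Res→A (8), Res→B (2); capacity 8 + 2 = 10.

10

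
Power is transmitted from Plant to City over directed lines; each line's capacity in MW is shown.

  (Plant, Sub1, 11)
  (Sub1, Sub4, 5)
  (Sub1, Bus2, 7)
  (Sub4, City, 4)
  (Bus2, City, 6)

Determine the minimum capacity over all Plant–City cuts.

10

Augment Plant→Sub1→Sub4→City: bottleneck 4, flow now 4.
Augment Plant→Sub1→Bus2→City: bottleneck 6, flow now 10.
No augmenting path remains; maximum flow = 10.
By max-flow min-cut, the minimum cut capacity equals the max flow.
In the residual graph, reachable from Plant: {Plant, Sub1, Sub4, Bus2}.
Min-cut edges: Sub4→City (4), Bus2→City (6); capacity 4 + 6 = 10.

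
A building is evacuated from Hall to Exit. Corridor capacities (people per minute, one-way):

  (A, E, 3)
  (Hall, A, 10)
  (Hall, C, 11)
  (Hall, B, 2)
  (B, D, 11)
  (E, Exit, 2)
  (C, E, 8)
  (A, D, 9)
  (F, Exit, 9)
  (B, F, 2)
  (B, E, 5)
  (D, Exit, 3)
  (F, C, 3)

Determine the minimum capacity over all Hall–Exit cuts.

7

Augment Hall→A→D→Exit: bottleneck 3, flow now 3.
Augment Hall→A→E→Exit: bottleneck 2, flow now 5.
Augment Hall→B→F→Exit: bottleneck 2, flow now 7.
No augmenting path remains; maximum flow = 7.
By max-flow min-cut, the minimum cut capacity equals the max flow.
In the residual graph, reachable from Hall: {Hall, A, C, D, E}.
Min-cut edges: Hall→B (2), D→Exit (3), E→Exit (2); capacity 2 + 3 + 2 = 7.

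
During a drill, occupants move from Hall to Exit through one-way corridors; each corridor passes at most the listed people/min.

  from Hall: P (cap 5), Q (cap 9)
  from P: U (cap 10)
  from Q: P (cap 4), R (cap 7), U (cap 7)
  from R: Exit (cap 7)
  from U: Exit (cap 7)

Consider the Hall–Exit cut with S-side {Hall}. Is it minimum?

Yes — it is a minimum cut (capacity 14).

Given cut capacity: 5 + 9 = 14.
Augment Hall→P→U→Exit: bottleneck 5, flow now 5.
Augment Hall→Q→R→Exit: bottleneck 7, flow now 12.
Augment Hall→Q→U→Exit: bottleneck 2, flow now 14.
No augmenting path remains; maximum flow = 14.
Cut capacity 14 equals the max flow, so it is a minimum cut.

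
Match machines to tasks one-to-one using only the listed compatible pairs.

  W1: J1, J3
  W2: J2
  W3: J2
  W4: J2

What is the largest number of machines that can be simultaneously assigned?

2

Unit-capacity flow: source→left, listed edges, right→sink; max matching = max flow.
Augmenting path W1→J1 (+1); matched 1.
Augmenting path W2→J2 (+1); matched 2.
No augmenting path remains; maximum matching = 2.
König certificate: {W1, J2} is a vertex cover of size 2 (every listed pair touches it), so no matching can be larger.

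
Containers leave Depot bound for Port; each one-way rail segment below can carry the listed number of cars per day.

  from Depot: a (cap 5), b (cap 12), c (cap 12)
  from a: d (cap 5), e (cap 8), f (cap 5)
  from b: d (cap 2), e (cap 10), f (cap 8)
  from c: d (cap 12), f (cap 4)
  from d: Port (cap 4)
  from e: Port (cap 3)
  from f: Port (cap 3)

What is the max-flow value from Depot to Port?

Augment Depot→a→d→Port: bottleneck 4, flow now 4.
Augment Depot→a→e→Port: bottleneck 1, flow now 5.
Augment Depot→b→e→Port: bottleneck 2, flow now 7.
Augment Depot→b→f→Port: bottleneck 3, flow now 10.
No augmenting path remains; maximum flow = 10.
In the residual graph, reachable from Depot: {Depot, a, b, c, d, e, f}.
Min-cut edges: d→Port (4), e→Port (3), f→Port (3); capacity 4 + 3 + 3 = 10.
This cut is saturated, so no flow can exceed 10.

10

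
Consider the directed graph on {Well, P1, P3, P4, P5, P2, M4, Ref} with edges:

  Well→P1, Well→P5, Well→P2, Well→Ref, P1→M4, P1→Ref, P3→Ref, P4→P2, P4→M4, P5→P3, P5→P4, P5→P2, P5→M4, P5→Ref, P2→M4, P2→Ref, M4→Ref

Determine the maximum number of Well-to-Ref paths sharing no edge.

4

Assign every edge capacity 1; by Menger, the answer equals the max flow.
Path Well→Ref (+1); total 1.
Path Well→P1→Ref (+1); total 2.
Path Well→P5→Ref (+1); total 3.
Path Well→P2→Ref (+1); total 4.
No residual Well→Ref path; max flow = 4.
Certifying cut of size 4: {Well→P1, Well→P2, Well→P5, Well→Ref}.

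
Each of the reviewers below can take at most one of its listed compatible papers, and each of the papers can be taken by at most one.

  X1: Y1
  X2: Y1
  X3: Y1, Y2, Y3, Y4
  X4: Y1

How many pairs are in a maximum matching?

2

Unit-capacity flow: source→left, listed edges, right→sink; max matching = max flow.
Augmenting path X1→Y1 (+1); matched 1.
Augmenting path X3→Y2 (+1); matched 2.
No augmenting path remains; maximum matching = 2.
König certificate: {X3, Y1} is a vertex cover of size 2 (every listed pair touches it), so no matching can be larger.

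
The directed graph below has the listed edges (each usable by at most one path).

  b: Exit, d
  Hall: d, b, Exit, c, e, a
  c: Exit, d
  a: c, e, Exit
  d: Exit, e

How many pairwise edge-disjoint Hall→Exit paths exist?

5

Assign every edge capacity 1; by Menger, the answer equals the max flow.
Path Hall→Exit (+1); total 1.
Path Hall→a→Exit (+1); total 2.
Path Hall→b→Exit (+1); total 3.
Path Hall→c→Exit (+1); total 4.
Path Hall→d→Exit (+1); total 5.
No residual Hall→Exit path; max flow = 5.
Certifying cut of size 5: {Hall→Exit, Hall→a, Hall→b, Hall→c, Hall→d}.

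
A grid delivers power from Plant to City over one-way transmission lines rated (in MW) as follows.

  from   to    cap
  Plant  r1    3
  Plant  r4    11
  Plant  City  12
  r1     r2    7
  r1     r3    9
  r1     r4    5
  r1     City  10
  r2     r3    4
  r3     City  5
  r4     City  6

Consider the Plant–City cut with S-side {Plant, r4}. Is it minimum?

Given cut capacity: 3 + 12 + 6 = 21.
Augment Plant→City: bottleneck 12, flow now 12.
Augment Plant→r1→City: bottleneck 3, flow now 15.
Augment Plant→r4→City: bottleneck 6, flow now 21.
No augmenting path remains; maximum flow = 21.
Cut capacity 21 equals the max flow, so it is a minimum cut.

Yes — it is a minimum cut (capacity 21).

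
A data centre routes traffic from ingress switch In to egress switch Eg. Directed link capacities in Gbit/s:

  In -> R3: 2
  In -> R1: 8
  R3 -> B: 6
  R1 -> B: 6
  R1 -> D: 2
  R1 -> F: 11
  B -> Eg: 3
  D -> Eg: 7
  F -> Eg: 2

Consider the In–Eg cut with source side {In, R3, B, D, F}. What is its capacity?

20

Edges leaving {In, R3, B, D, F}: In→R1 (8), B→Eg (3), D→Eg (7), F→Eg (2).
Cut capacity = 8 + 3 + 7 + 2 = 20.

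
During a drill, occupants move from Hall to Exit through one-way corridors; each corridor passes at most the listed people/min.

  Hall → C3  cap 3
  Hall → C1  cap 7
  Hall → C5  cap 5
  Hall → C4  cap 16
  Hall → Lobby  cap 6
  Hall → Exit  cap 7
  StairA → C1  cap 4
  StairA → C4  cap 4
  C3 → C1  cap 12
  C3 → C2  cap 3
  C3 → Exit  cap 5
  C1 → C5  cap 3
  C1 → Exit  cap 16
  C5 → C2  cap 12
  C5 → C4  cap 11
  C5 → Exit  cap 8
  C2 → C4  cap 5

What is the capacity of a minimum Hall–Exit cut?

Augment Hall→Exit: bottleneck 7, flow now 7.
Augment Hall→C3→Exit: bottleneck 3, flow now 10.
Augment Hall→C1→Exit: bottleneck 7, flow now 17.
Augment Hall→C5→Exit: bottleneck 5, flow now 22.
No augmenting path remains; maximum flow = 22.
By max-flow min-cut, the minimum cut capacity equals the max flow.
In the residual graph, reachable from Hall: {Hall, C4, Lobby}.
Min-cut edges: Hall→C3 (3), Hall→C1 (7), Hall→C5 (5), Hall→Exit (7); capacity 3 + 7 + 5 + 7 = 22.

22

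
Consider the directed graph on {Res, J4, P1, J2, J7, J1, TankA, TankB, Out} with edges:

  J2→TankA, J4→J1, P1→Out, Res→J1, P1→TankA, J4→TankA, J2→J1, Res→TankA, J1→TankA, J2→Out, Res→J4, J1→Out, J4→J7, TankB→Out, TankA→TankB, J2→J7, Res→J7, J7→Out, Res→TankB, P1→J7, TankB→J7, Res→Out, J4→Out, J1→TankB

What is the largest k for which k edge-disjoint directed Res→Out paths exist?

5

Assign every edge capacity 1; by Menger, the answer equals the max flow.
Path Res→Out (+1); total 1.
Path Res→J4→Out (+1); total 2.
Path Res→J7→Out (+1); total 3.
Path Res→J1→Out (+1); total 4.
Path Res→TankB→Out (+1); total 5.
No residual Res→Out path; max flow = 5.
Certifying cut of size 5: {J7→Out, Res→J1, Res→J4, Res→Out, TankB→Out}.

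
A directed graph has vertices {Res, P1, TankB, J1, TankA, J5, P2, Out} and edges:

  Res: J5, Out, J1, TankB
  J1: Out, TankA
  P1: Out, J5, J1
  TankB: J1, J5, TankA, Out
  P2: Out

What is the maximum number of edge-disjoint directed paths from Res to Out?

3

Assign every edge capacity 1; by Menger, the answer equals the max flow.
Path Res→Out (+1); total 1.
Path Res→TankB→Out (+1); total 2.
Path Res→J1→Out (+1); total 3.
No residual Res→Out path; max flow = 3.
Certifying cut of size 3: {Res→J1, Res→Out, Res→TankB}.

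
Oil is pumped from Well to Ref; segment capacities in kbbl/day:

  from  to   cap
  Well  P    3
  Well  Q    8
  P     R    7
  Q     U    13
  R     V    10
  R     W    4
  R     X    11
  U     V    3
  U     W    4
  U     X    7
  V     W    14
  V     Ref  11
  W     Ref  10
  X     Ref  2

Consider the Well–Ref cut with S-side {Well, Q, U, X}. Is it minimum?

Given cut capacity: 3 + 3 + 4 + 2 = 12.
Augment Well→P→R→V→Ref: bottleneck 3, flow now 3.
Augment Well→Q→U→V→Ref: bottleneck 3, flow now 6.
Augment Well→Q→U→W→Ref: bottleneck 4, flow now 10.
Augment Well→Q→U→X→Ref: bottleneck 1, flow now 11.
No augmenting path remains; maximum flow = 11.
In the residual graph, reachable from Well: {Well}.
Min-cut edges: Well→P (3), Well→Q (8); capacity 3 + 8 = 11.
Cut capacity 12 exceeds the max flow 11, so it is not minimum.

No — its capacity is 12, but the minimum cut has capacity 11.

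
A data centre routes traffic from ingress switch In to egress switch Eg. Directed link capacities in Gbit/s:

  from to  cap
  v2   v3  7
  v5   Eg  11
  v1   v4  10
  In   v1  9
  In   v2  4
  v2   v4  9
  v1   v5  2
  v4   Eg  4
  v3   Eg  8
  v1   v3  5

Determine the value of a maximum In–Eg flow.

13

Augment In→v1→v3→Eg: bottleneck 5, flow now 5.
Augment In→v1→v4→Eg: bottleneck 4, flow now 9.
Augment In→v2→v3→Eg: bottleneck 3, flow now 12.
Augment In→v2→v3→v1→v5→Eg: bottleneck 1, flow now 13. (uses reverse residual edge)
No augmenting path remains; maximum flow = 13.
In the residual graph, reachable from In: {In}.
Min-cut edges: In→v1 (9), In→v2 (4); capacity 9 + 4 = 13.
This cut is saturated, so no flow can exceed 13.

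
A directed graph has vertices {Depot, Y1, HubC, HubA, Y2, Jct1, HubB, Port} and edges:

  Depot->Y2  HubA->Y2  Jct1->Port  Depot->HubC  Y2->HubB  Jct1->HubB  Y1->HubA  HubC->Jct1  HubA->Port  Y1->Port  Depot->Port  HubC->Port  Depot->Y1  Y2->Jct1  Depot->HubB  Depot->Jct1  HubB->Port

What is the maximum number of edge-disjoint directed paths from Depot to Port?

5

Assign every edge capacity 1; by Menger, the answer equals the max flow.
Path Depot→Port (+1); total 1.
Path Depot→Y1→Port (+1); total 2.
Path Depot→HubC→Port (+1); total 3.
Path Depot→Jct1→Port (+1); total 4.
Path Depot→HubB→Port (+1); total 5.
No residual Depot→Port path; max flow = 5.
Certifying cut of size 5: {Depot→HubC, Depot→Port, Depot→Y1, HubB→Port, Jct1→Port}.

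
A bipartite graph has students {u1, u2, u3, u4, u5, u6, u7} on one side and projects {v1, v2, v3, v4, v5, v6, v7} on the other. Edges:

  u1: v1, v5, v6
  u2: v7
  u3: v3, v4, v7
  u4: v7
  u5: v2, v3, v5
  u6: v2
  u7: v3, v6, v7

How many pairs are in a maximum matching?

6

Unit-capacity flow: source→left, listed edges, right→sink; max matching = max flow.
Augmenting path u1→v1 (+1); matched 1.
Augmenting path u2→v7 (+1); matched 2.
Augmenting path u3→v3 (+1); matched 3.
Augmenting path u5→v2 (+1); matched 4.
Augmenting path u7→v6 (+1); matched 5.
Augmenting path u6→v2→u5→v5 (+1); matched 6.
No augmenting path remains; maximum matching = 6.
König certificate: {u1, u3, u5, u6, u7, v7} is a vertex cover of size 6 (every listed pair touches it), so no matching can be larger.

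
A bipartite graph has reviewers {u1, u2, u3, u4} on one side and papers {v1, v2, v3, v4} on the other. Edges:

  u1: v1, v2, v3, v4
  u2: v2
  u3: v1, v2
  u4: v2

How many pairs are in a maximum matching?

3

Unit-capacity flow: source→left, listed edges, right→sink; max matching = max flow.
Augmenting path u1→v1 (+1); matched 1.
Augmenting path u2→v2 (+1); matched 2.
Augmenting path u3→v1→u1→v3 (+1); matched 3.
No augmenting path remains; maximum matching = 3.
König certificate: {u1, u3, v2} is a vertex cover of size 3 (every listed pair touches it), so no matching can be larger.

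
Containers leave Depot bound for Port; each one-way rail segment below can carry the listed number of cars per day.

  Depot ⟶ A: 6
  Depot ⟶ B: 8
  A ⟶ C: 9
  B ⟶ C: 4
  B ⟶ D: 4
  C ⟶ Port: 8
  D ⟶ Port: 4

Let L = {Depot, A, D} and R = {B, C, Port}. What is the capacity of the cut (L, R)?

Edges leaving {Depot, A, D}: Depot→B (8), A→C (9), D→Port (4).
Cut capacity = 8 + 9 + 4 = 21.

21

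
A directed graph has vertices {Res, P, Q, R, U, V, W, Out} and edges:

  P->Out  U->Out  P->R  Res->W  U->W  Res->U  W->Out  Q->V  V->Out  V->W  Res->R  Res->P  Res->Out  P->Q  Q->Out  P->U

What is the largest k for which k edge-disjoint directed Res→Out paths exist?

4

Assign every edge capacity 1; by Menger, the answer equals the max flow.
Path Res→Out (+1); total 1.
Path Res→P→Out (+1); total 2.
Path Res→U→Out (+1); total 3.
Path Res→W→Out (+1); total 4.
No residual Res→Out path; max flow = 4.
Certifying cut of size 4: {Res→Out, Res→P, Res→U, Res→W}.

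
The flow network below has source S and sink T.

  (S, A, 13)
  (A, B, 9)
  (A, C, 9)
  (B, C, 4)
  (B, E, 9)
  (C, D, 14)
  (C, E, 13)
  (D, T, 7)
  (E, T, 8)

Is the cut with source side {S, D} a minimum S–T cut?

Given cut capacity: 13 + 7 = 20.
Augment S→A→B→E→T: bottleneck 8, flow now 8.
Augment S→A→C→D→T: bottleneck 5, flow now 13.
No augmenting path remains; maximum flow = 13.
In the residual graph, reachable from S: {S}.
Min-cut edges: S→A (13); capacity 13 = 13.
Cut capacity 20 exceeds the max flow 13, so it is not minimum.

No — its capacity is 20, but the minimum cut has capacity 13.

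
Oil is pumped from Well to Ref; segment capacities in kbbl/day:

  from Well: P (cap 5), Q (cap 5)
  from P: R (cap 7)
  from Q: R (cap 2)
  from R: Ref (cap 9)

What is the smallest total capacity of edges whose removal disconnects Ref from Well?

7

Augment Well→P→R→Ref: bottleneck 5, flow now 5.
Augment Well→Q→R→Ref: bottleneck 2, flow now 7.
No augmenting path remains; maximum flow = 7.
By max-flow min-cut, the minimum cut capacity equals the max flow.
In the residual graph, reachable from Well: {Well, Q}.
Min-cut edges: Well→P (5), Q→R (2); capacity 5 + 2 = 7.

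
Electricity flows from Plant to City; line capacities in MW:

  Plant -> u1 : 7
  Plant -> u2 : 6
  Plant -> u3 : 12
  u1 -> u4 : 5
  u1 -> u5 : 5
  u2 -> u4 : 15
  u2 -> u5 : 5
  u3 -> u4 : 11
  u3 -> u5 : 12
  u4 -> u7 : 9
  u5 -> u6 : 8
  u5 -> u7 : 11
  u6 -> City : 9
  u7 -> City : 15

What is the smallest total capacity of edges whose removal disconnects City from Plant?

Augment Plant→u1→u4→u7→City: bottleneck 5, flow now 5.
Augment Plant→u1→u5→u6→City: bottleneck 2, flow now 7.
Augment Plant→u2→u4→u7→City: bottleneck 4, flow now 11.
Augment Plant→u2→u5→u6→City: bottleneck 2, flow now 13.
Augment Plant→u3→u5→u6→City: bottleneck 4, flow now 17.
Augment Plant→u3→u5→u7→City: bottleneck 6, flow now 23.
No augmenting path remains; maximum flow = 23.
By max-flow min-cut, the minimum cut capacity equals the max flow.
In the residual graph, reachable from Plant: {Plant, u1, u2, u3, u4, u5, u7}.
Min-cut edges: u5→u6 (8), u7→City (15); capacity 8 + 15 = 23.

23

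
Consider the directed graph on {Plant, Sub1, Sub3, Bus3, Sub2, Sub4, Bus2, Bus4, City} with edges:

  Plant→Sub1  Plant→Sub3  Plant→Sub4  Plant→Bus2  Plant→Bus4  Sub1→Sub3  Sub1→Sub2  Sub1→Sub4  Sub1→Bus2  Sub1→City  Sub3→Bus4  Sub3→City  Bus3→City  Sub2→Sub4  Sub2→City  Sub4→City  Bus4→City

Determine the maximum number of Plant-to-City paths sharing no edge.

4

Assign every edge capacity 1; by Menger, the answer equals the max flow.
Path Plant→Sub1→City (+1); total 1.
Path Plant→Sub3→City (+1); total 2.
Path Plant→Sub4→City (+1); total 3.
Path Plant→Bus4→City (+1); total 4.
No residual Plant→City path; max flow = 4.
Certifying cut of size 4: {Plant→Bus4, Plant→Sub1, Plant→Sub3, Plant→Sub4}.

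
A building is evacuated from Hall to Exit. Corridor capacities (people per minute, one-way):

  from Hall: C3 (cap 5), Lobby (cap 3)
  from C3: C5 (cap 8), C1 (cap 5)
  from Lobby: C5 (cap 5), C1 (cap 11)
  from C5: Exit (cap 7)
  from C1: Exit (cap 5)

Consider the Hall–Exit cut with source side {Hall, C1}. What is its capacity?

Edges leaving {Hall, C1}: Hall→C3 (5), Hall→Lobby (3), C1→Exit (5).
Cut capacity = 5 + 3 + 5 = 13.

13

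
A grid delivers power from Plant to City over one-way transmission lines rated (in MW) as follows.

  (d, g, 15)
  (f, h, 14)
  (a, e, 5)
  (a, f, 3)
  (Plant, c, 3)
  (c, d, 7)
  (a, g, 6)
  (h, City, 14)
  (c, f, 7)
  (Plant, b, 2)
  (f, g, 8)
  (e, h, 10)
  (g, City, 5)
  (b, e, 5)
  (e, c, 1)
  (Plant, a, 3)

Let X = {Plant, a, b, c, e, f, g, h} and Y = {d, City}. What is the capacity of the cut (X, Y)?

Edges leaving {Plant, a, b, c, e, f, g, h}: c→d (7), g→City (5), h→City (14).
Cut capacity = 7 + 5 + 14 = 26.

26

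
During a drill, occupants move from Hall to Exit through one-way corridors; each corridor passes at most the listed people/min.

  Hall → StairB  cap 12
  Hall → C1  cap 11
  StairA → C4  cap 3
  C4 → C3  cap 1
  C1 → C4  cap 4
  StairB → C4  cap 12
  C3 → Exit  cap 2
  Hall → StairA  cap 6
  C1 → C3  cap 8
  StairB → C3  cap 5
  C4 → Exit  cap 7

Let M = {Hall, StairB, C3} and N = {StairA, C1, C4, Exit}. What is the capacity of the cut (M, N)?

31

Edges leaving {Hall, StairB, C3}: Hall→StairA (6), Hall→C1 (11), StairB→C4 (12), C3→Exit (2).
Cut capacity = 6 + 11 + 12 + 2 = 31.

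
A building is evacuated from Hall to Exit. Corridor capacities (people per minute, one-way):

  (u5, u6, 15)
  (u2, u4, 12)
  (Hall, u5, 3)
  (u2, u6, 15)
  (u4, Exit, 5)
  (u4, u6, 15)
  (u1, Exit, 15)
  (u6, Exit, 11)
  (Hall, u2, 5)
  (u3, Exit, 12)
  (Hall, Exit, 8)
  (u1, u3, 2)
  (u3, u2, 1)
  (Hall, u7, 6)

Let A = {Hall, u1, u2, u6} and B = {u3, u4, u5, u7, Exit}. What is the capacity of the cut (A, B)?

57

Edges leaving {Hall, u1, u2, u6}: Hall→u5 (3), Hall→u7 (6), Hall→Exit (8), u1→u3 (2), u1→Exit (15), u2→u4 (12), u6→Exit (11).
Cut capacity = 3 + 6 + 8 + 2 + 15 + 12 + 11 = 57.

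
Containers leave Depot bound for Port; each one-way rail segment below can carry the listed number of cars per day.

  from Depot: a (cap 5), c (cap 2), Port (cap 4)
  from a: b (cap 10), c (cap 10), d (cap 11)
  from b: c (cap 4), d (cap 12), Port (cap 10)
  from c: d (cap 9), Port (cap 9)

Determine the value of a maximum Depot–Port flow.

11

Augment Depot→Port: bottleneck 4, flow now 4.
Augment Depot→c→Port: bottleneck 2, flow now 6.
Augment Depot→a→b→Port: bottleneck 5, flow now 11.
No augmenting path remains; maximum flow = 11.
In the residual graph, reachable from Depot: {Depot}.
Min-cut edges: Depot→a (5), Depot→c (2), Depot→Port (4); capacity 5 + 2 + 4 = 11.
This cut is saturated, so no flow can exceed 11.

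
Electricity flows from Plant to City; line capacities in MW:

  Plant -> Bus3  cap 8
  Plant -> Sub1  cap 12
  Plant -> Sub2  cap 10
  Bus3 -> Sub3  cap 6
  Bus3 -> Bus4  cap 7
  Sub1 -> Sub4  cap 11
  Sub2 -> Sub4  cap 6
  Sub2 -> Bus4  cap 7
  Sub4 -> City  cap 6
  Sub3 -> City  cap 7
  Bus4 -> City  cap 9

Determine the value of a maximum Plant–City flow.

21

Augment Plant→Bus3→Sub3→City: bottleneck 6, flow now 6.
Augment Plant→Bus3→Bus4→City: bottleneck 2, flow now 8.
Augment Plant→Sub1→Sub4→City: bottleneck 6, flow now 14.
Augment Plant→Sub2→Bus4→City: bottleneck 7, flow now 21.
No augmenting path remains; maximum flow = 21.
In the residual graph, reachable from Plant: {Plant, Sub1, Sub2, Sub4}.
Min-cut edges: Plant→Bus3 (8), Sub2→Bus4 (7), Sub4→City (6); capacity 8 + 7 + 6 = 21.
This cut is saturated, so no flow can exceed 21.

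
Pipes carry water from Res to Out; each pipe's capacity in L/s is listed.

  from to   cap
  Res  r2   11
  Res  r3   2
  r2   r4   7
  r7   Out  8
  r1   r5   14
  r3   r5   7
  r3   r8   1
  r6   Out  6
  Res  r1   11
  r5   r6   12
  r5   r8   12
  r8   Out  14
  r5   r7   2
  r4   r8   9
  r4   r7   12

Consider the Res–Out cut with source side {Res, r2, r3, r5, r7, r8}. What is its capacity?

52

Edges leaving {Res, r2, r3, r5, r7, r8}: Res→r1 (11), r2→r4 (7), r5→r6 (12), r7→Out (8), r8→Out (14).
Cut capacity = 11 + 7 + 12 + 8 + 14 = 52.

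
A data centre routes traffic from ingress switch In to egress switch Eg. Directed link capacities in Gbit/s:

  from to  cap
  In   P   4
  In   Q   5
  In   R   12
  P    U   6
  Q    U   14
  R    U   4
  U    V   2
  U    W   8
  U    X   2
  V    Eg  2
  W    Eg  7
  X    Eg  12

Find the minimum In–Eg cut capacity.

11

Augment In→P→U→V→Eg: bottleneck 2, flow now 2.
Augment In→P→U→W→Eg: bottleneck 2, flow now 4.
Augment In→Q→U→W→Eg: bottleneck 5, flow now 9.
Augment In→R→U→X→Eg: bottleneck 2, flow now 11.
No augmenting path remains; maximum flow = 11.
By max-flow min-cut, the minimum cut capacity equals the max flow.
In the residual graph, reachable from In: {In, P, Q, R, U, W}.
Min-cut edges: U→V (2), U→X (2), W→Eg (7); capacity 2 + 2 + 7 = 11.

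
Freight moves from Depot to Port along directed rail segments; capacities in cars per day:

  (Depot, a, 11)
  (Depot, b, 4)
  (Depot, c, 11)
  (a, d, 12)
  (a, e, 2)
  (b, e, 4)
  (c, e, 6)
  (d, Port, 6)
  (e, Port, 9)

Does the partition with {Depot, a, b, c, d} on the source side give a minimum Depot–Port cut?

No — its capacity is 18, but the minimum cut has capacity 15.

Given cut capacity: 2 + 4 + 6 + 6 = 18.
Augment Depot→a→d→Port: bottleneck 6, flow now 6.
Augment Depot→a→e→Port: bottleneck 2, flow now 8.
Augment Depot→b→e→Port: bottleneck 4, flow now 12.
Augment Depot→c→e→Port: bottleneck 3, flow now 15.
No augmenting path remains; maximum flow = 15.
In the residual graph, reachable from Depot: {Depot, a, b, c, d, e}.
Min-cut edges: d→Port (6), e→Port (9); capacity 6 + 9 = 15.
Cut capacity 18 exceeds the max flow 15, so it is not minimum.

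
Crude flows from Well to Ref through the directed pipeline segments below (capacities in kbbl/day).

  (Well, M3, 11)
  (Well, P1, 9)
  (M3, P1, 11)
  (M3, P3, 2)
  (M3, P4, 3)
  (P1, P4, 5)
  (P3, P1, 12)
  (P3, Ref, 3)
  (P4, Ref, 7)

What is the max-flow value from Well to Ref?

Augment Well→M3→P3→Ref: bottleneck 2, flow now 2.
Augment Well→M3→P4→Ref: bottleneck 3, flow now 5.
Augment Well→P1→P4→Ref: bottleneck 4, flow now 9.
No augmenting path remains; maximum flow = 9.
In the residual graph, reachable from Well: {Well, M3, P1, P4}.
Min-cut edges: M3→P3 (2), P4→Ref (7); capacity 2 + 7 = 9.
This cut is saturated, so no flow can exceed 9.

9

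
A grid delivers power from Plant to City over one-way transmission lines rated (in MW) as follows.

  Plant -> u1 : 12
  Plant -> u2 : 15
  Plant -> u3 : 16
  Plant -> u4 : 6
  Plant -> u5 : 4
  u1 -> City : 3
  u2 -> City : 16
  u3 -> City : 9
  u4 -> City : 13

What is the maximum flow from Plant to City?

Augment Plant→u1→City: bottleneck 3, flow now 3.
Augment Plant→u2→City: bottleneck 15, flow now 18.
Augment Plant→u3→City: bottleneck 9, flow now 27.
Augment Plant→u4→City: bottleneck 6, flow now 33.
No augmenting path remains; maximum flow = 33.
In the residual graph, reachable from Plant: {Plant, u1, u3, u5}.
Min-cut edges: Plant→u2 (15), Plant→u4 (6), u1→City (3), u3→City (9); capacity 15 + 6 + 3 + 9 = 33.
This cut is saturated, so no flow can exceed 33.

33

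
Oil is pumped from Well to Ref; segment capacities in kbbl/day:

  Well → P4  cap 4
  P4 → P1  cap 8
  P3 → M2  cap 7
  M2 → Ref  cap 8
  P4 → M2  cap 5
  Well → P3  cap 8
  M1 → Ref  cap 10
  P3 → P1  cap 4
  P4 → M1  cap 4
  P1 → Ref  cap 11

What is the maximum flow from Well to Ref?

Augment Well→P4→M2→Ref: bottleneck 4, flow now 4.
Augment Well→P3→M2→Ref: bottleneck 4, flow now 8.
Augment Well→P3→P1→Ref: bottleneck 4, flow now 12.
No augmenting path remains; maximum flow = 12.
In the residual graph, reachable from Well: {Well}.
Min-cut edges: Well→P4 (4), Well→P3 (8); capacity 4 + 8 = 12.
This cut is saturated, so no flow can exceed 12.

12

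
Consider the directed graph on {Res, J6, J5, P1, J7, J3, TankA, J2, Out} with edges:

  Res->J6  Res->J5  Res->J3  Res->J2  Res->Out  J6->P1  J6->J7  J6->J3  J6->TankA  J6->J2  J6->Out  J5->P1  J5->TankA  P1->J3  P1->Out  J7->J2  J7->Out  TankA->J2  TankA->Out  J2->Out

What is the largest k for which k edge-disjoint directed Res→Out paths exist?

4

Assign every edge capacity 1; by Menger, the answer equals the max flow.
Path Res→Out (+1); total 1.
Path Res→J6→Out (+1); total 2.
Path Res→J2→Out (+1); total 3.
Path Res→J5→P1→Out (+1); total 4.
No residual Res→Out path; max flow = 4.
Certifying cut of size 4: {Res→J2, Res→J5, Res→J6, Res→Out}.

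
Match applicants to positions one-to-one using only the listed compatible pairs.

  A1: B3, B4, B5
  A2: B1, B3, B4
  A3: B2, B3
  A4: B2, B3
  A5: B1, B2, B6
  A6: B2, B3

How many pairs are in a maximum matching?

5

Unit-capacity flow: source→left, listed edges, right→sink; max matching = max flow.
Augmenting path A1→B3 (+1); matched 1.
Augmenting path A2→B1 (+1); matched 2.
Augmenting path A3→B2 (+1); matched 3.
Augmenting path A5→B6 (+1); matched 4.
Augmenting path A4→B3→A1→B4 (+1); matched 5.
No augmenting path remains; maximum matching = 5.
König certificate: {A1, A2, A5, B2, B3} is a vertex cover of size 5 (every listed pair touches it), so no matching can be larger.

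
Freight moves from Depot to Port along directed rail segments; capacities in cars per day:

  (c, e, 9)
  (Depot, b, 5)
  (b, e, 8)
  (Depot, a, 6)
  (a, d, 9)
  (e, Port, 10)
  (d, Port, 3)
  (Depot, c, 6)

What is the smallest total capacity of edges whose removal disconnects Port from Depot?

Augment Depot→a→d→Port: bottleneck 3, flow now 3.
Augment Depot→b→e→Port: bottleneck 5, flow now 8.
Augment Depot→c→e→Port: bottleneck 5, flow now 13.
No augmenting path remains; maximum flow = 13.
By max-flow min-cut, the minimum cut capacity equals the max flow.
In the residual graph, reachable from Depot: {Depot, a, b, c, d, e}.
Min-cut edges: d→Port (3), e→Port (10); capacity 3 + 10 = 13.

13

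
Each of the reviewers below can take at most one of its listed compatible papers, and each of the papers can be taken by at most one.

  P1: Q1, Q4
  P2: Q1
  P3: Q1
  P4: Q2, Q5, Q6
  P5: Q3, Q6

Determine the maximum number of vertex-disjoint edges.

Unit-capacity flow: source→left, listed edges, right→sink; max matching = max flow.
Augmenting path P1→Q1 (+1); matched 1.
Augmenting path P4→Q2 (+1); matched 2.
Augmenting path P5→Q3 (+1); matched 3.
Augmenting path P2→Q1→P1→Q4 (+1); matched 4.
No augmenting path remains; maximum matching = 4.
König certificate: {P1, P4, P5, Q1} is a vertex cover of size 4 (every listed pair touches it), so no matching can be larger.

4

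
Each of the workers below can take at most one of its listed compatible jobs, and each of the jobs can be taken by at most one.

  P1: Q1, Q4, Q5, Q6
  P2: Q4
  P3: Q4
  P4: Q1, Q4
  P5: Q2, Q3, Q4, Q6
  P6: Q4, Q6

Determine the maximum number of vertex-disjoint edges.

5

Unit-capacity flow: source→left, listed edges, right→sink; max matching = max flow.
Augmenting path P1→Q1 (+1); matched 1.
Augmenting path P2→Q4 (+1); matched 2.
Augmenting path P5→Q2 (+1); matched 3.
Augmenting path P6→Q6 (+1); matched 4.
Augmenting path P4→Q1→P1→Q5 (+1); matched 5.
No augmenting path remains; maximum matching = 5.
König certificate: {P1, P4, P5, P6, Q4} is a vertex cover of size 5 (every listed pair touches it), so no matching can be larger.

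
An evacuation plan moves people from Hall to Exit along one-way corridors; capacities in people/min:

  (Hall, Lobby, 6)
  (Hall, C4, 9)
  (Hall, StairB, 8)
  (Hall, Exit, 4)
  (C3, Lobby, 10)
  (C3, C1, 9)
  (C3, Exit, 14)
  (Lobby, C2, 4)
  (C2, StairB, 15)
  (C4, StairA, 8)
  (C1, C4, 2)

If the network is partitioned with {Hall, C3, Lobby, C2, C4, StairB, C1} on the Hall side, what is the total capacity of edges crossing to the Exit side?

26

Edges leaving {Hall, C3, Lobby, C2, C4, StairB, C1}: Hall→Exit (4), C3→Exit (14), C4→StairA (8).
Cut capacity = 4 + 14 + 8 = 26.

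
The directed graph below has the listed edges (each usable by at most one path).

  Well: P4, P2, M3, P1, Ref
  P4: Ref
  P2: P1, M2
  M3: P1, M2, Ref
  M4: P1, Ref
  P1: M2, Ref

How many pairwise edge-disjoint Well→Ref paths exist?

Assign every edge capacity 1; by Menger, the answer equals the max flow.
Path Well→Ref (+1); total 1.
Path Well→P4→Ref (+1); total 2.
Path Well→M3→Ref (+1); total 3.
Path Well→P1→Ref (+1); total 4.
No residual Well→Ref path; max flow = 4.
Certifying cut of size 4: {P1→Ref, Well→M3, Well→P4, Well→Ref}.

4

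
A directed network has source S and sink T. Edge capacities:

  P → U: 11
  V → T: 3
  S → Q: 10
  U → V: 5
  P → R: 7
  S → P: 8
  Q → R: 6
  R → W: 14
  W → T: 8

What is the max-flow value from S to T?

Augment S→P→R→W→T: bottleneck 7, flow now 7.
Augment S→P→U→V→T: bottleneck 1, flow now 8.
Augment S→Q→R→W→T: bottleneck 1, flow now 9.
Augment S→Q→R→P→U→V→T: bottleneck 2, flow now 11. (uses reverse residual edge)
No augmenting path remains; maximum flow = 11.
In the residual graph, reachable from S: {S, P, Q, R, U, V, W}.
Min-cut edges: V→T (3), W→T (8); capacity 3 + 8 = 11.
This cut is saturated, so no flow can exceed 11.

11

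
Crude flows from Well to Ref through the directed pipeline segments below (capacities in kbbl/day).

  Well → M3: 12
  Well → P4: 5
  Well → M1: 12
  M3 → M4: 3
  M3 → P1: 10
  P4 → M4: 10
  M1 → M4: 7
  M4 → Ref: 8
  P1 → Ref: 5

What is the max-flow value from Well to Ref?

13

Augment Well→M3→M4→Ref: bottleneck 3, flow now 3.
Augment Well→M3→P1→Ref: bottleneck 5, flow now 8.
Augment Well→P4→M4→Ref: bottleneck 5, flow now 13.
No augmenting path remains; maximum flow = 13.
In the residual graph, reachable from Well: {Well, M3, P4, M1, M4, P1}.
Min-cut edges: M4→Ref (8), P1→Ref (5); capacity 8 + 5 = 13.
This cut is saturated, so no flow can exceed 13.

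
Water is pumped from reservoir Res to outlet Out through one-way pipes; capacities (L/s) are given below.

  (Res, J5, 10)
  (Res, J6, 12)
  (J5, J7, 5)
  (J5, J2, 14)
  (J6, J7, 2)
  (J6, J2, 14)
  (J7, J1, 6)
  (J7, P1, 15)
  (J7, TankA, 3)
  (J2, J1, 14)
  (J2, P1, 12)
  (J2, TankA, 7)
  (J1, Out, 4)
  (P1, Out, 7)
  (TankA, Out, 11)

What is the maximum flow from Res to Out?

Augment Res→J5→J7→J1→Out: bottleneck 4, flow now 4.
Augment Res→J5→J7→P1→Out: bottleneck 1, flow now 5.
Augment Res→J5→J2→P1→Out: bottleneck 5, flow now 10.
Augment Res→J6→J7→P1→Out: bottleneck 1, flow now 11.
Augment Res→J6→J7→TankA→Out: bottleneck 1, flow now 12.
Augment Res→J6→J2→TankA→Out: bottleneck 7, flow now 19.
Augment Res→J6→J2→J1→J7→TankA→Out: bottleneck 2, flow now 21. (uses reverse residual edge)
No augmenting path remains; maximum flow = 21.
In the residual graph, reachable from Res: {Res, J5, J6, J7, J2, J1, P1}.
Min-cut edges: J7→TankA (3), J2→TankA (7), J1→Out (4), P1→Out (7); capacity 3 + 7 + 4 + 7 = 21.
This cut is saturated, so no flow can exceed 21.

21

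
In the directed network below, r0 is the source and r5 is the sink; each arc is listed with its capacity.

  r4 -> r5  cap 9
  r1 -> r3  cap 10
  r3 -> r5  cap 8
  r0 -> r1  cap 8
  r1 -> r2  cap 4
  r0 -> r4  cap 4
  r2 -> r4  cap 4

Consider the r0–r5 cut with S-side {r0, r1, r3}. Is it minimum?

Given cut capacity: 4 + 4 + 8 = 16.
Augment r0→r4→r5: bottleneck 4, flow now 4.
Augment r0→r1→r3→r5: bottleneck 8, flow now 12.
No augmenting path remains; maximum flow = 12.
In the residual graph, reachable from r0: {r0}.
Min-cut edges: r0→r1 (8), r0→r4 (4); capacity 8 + 4 = 12.
Cut capacity 16 exceeds the max flow 12, so it is not minimum.

No — its capacity is 16, but the minimum cut has capacity 12.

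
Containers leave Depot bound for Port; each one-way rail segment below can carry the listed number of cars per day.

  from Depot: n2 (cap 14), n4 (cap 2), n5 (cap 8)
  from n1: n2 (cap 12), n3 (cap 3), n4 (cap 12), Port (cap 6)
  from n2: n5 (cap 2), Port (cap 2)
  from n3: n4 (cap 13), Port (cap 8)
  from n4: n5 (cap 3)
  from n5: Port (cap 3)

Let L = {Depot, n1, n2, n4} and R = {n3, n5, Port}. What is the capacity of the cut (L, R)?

24

Edges leaving {Depot, n1, n2, n4}: Depot→n5 (8), n1→n3 (3), n1→Port (6), n2→n5 (2), n2→Port (2), n4→n5 (3).
Cut capacity = 8 + 3 + 6 + 2 + 2 + 3 = 24.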